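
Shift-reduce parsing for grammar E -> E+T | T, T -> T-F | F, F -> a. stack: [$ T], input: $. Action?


lookahead ∉ {-} so T won't extend; reduce E -> T
Action: reduce (E -> T)


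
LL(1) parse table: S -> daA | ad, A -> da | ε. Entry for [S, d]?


For [S, d]: 'd' ∈ FIRST(daA)
Entry: S -> daA


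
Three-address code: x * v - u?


Break into single-operator statements:
t1 = x * v
t2 = t1 - u


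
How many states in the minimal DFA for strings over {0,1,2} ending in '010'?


Track the longest suffix of input matching a prefix of '010': 4 classes (prefixes of length 0..3)
Minimal DFA: 4 states


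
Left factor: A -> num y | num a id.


Common prefix: 'num'
Factored: A -> num A', A' -> y | a id


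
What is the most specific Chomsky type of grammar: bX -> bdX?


LHS has context (more than one symbol) and |LHS| ≤ |RHS|
Classification: Type 1 (Context-Sensitive)


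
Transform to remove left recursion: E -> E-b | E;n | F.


Left-recursive alternatives: E-b, E;n; non-recursive: F
Introduce E': E -> FE', E' -> -bE' | ;nE' | ε


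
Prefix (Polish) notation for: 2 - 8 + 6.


left-to-right (same/higher precedence on left): tree is (+ (- 2 8) 6)
Prefix: + - 2 8 6


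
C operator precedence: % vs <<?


'%' is multiplicative (level 10); '<<' is shift (level 8)
Higher level binds tighter
'%' has higher precedence than '<<'


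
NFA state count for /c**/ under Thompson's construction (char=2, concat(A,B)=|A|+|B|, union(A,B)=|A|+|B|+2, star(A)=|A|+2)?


Syntax tree has 1 char leaf(s), 0 union(s), 2 star(s)
chars contribute 1×2 = 2; each union adds +2; each star adds +2
Total: 2 + 0 + 4 = 6 states


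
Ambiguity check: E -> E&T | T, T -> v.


precedence layered via separate nonterminal T: deterministic
Unambiguous


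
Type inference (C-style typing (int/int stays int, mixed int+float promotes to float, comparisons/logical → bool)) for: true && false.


Operand types: bool && bool
Rule: logical operators take bool operands and yield bool
Result type: bool


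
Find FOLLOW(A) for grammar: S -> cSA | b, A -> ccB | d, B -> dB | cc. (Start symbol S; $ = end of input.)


$ ∈ FOLLOW(S). For each A -> αBβ: add FIRST(β)\{ε} to FOLLOW(B); if β nullable, add FOLLOW(A).
FOLLOW(A) = {$, c, d}


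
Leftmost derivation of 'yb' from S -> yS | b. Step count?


Derivation: S => yS => yb
Steps: 2


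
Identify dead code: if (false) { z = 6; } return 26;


condition is constant false, so the whole block is unreachable
Dead: 'if (false) { z = 6; }'


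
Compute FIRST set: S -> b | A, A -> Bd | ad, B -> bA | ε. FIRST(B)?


Per alternative of B: FIRST(bA) = {b}; FIRST(ε) = {ε}
FIRST(B) = {b, ε}


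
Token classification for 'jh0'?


Pattern: letter/underscore followed by alphanumerics, not a keyword
Type: IDENTIFIER


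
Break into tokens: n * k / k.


Scan left to right, longest-match per lexeme
Tokens: ID(n), OP(*), ID(k), OP(/), ID(k)


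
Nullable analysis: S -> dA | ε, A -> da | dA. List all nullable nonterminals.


A nonterminal is nullable iff some alternative derives ε (directly, or every symbol in it is nullable)
Nullable: {S}


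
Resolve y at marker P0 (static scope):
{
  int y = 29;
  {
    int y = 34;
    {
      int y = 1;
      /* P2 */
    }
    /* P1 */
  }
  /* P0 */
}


y declared in the same block as P0
y = 29


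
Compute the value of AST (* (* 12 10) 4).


Evaluate inner: (* 12 10) = 120
Evaluate root: (* 120 4) = 480
Result: 480


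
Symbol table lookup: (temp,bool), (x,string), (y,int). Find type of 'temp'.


Lookup 'temp' → type bool


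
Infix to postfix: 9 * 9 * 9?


Left to right (same or higher precedence on left)
Postfix: 9 9 * 9 *


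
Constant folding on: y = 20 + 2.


20 + 2 = 22 at compile time
Optimized: y = 22


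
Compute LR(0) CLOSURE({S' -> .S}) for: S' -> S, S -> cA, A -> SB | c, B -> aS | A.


Start: S' -> .S
For each item with dot before a nonterminal B, add B -> .γ for every B-production
Closure: [S' -> .S, S -> .cA]


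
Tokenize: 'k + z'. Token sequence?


Scan left to right, longest-match per lexeme
Tokens: ID(k), OP(+), ID(z)


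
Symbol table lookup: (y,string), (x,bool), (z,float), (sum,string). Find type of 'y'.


Lookup 'y' → type string


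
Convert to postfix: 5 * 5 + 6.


Left to right (same or higher precedence on left)
Postfix: 5 5 * 6 +


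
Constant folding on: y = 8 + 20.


8 + 20 = 28 at compile time
Optimized: y = 28


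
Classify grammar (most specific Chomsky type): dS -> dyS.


LHS has context (more than one symbol) and |LHS| ≤ |RHS|
Classification: Type 1 (Context-Sensitive)


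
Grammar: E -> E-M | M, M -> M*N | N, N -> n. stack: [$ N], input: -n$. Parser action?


'N' (not preceded by M*) is the handle for M -> N
Action: reduce (M -> N)


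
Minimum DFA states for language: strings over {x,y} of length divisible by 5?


Track length mod 5: states 0..4, accept at 0
Minimal DFA: 5 states


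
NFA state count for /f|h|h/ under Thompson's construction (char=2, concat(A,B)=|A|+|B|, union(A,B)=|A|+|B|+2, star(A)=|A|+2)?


Syntax tree has 3 char leaf(s), 2 union(s), 0 star(s)
chars contribute 3×2 = 6; each union adds +2; each star adds +2
Total: 6 + 4 + 0 = 10 states


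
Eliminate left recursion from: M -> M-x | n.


Left-recursive alternatives: M-x; non-recursive: n
Introduce M': M -> nM', M' -> -xM' | ε


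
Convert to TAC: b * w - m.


Break into single-operator statements:
t1 = b * w
t2 = t1 - m


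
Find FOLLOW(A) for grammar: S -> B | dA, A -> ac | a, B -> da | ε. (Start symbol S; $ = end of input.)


$ ∈ FOLLOW(S). For each A -> αBβ: add FIRST(β)\{ε} to FOLLOW(B); if β nullable, add FOLLOW(A).
FOLLOW(A) = {$}


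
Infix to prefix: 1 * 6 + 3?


left-to-right (same/higher precedence on left): tree is (+ (* 1 6) 3)
Prefix: + * 1 6 3


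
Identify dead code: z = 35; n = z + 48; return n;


z is read by n's definition; n is returned
No dead code


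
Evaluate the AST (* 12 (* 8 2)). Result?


Evaluate inner: (* 8 2) = 16
Evaluate root: (* 12 16) = 192
Result: 192


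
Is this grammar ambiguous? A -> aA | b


right-linear, alternatives start with distinct terminals 'a' vs 'b': unique leftmost derivation
Unambiguous


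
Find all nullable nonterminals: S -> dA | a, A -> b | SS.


A nonterminal is nullable iff some alternative derives ε (directly, or every symbol in it is nullable)
Nullable: {}


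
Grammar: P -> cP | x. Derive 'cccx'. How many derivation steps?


Derivation: P => cP => ccP => cccP => cccx
Steps: 4


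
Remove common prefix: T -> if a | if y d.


Common prefix: 'if'
Factored: T -> if T', T' -> a | y d


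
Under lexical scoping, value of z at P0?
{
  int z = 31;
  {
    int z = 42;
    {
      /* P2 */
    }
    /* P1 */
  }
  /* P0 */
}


z declared in the same block as P0
z = 31


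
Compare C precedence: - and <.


'-' is additive (level 9); '<' is relational (level 7)
Higher level binds tighter
'-' has higher precedence than '<'


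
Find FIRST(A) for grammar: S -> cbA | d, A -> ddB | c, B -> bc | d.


Per alternative of A: FIRST(ddB) = {d}; FIRST(c) = {c}
FIRST(A) = {c, d}


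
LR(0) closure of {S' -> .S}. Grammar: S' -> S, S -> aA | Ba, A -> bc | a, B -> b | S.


Start: S' -> .S
For each item with dot before a nonterminal B, add B -> .γ for every B-production
Closure: [S' -> .S, S -> .aA, S -> .Ba, B -> .b, B -> .S]


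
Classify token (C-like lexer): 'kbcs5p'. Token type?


Pattern: letter/underscore followed by alphanumerics, not a keyword
Type: IDENTIFIER


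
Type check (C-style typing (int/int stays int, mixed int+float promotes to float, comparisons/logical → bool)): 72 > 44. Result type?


Operand types: int > int
Rule: comparison yields bool
Result type: bool


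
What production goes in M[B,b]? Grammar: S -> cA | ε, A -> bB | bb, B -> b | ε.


For [B, b]: 'b' ∈ FIRST(b)
Entry: B -> b


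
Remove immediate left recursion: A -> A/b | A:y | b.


Left-recursive alternatives: A/b, A:y; non-recursive: b
Introduce A': A -> bA', A' -> /bA' | :yA' | ε


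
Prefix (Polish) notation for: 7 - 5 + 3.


left-to-right (same/higher precedence on left): tree is (+ (- 7 5) 3)
Prefix: + - 7 5 3


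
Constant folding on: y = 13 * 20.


13 * 20 = 260 at compile time
Optimized: y = 260


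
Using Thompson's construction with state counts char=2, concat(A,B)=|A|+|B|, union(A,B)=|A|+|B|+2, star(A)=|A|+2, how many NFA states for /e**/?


Syntax tree has 1 char leaf(s), 0 union(s), 2 star(s)
chars contribute 1×2 = 2; each union adds +2; each star adds +2
Total: 2 + 0 + 4 = 6 states


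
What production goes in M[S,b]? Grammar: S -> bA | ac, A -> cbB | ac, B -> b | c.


For [S, b]: 'b' ∈ FIRST(bA)
Entry: S -> bA


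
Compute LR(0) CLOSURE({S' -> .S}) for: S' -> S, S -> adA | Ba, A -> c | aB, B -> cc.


Start: S' -> .S
For each item with dot before a nonterminal B, add B -> .γ for every B-production
Closure: [S' -> .S, S -> .adA, S -> .Ba, B -> .cc]


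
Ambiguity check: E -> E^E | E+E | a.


'a^a+a' has two parse trees (no precedence encoded between ^ and +)
Ambiguous


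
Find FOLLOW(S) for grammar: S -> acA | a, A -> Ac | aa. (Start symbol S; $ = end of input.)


$ ∈ FOLLOW(S). For each A -> αBβ: add FIRST(β)\{ε} to FOLLOW(B); if β nullable, add FOLLOW(A).
FOLLOW(S) = {$}


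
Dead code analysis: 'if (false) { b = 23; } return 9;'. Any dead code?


condition is constant false, so the whole block is unreachable
Dead: 'if (false) { b = 23; }'


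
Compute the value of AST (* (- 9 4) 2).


Evaluate inner: (- 9 4) = 5
Evaluate root: (* 5 2) = 10
Result: 10


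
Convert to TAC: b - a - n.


Break into single-operator statements:
t1 = b - a
t2 = t1 - n


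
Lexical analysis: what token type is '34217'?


Pattern: digits only
Type: INTEGER_LITERAL


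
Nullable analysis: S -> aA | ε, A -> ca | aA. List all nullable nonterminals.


A nonterminal is nullable iff some alternative derives ε (directly, or every symbol in it is nullable)
Nullable: {S}


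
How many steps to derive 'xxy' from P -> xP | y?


Derivation: P => xP => xxP => xxy
Steps: 3


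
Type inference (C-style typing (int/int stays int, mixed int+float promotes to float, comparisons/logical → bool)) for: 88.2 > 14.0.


Operand types: float > float
Rule: comparison yields bool
Result type: bool


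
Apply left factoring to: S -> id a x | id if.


Common prefix: 'id'
Factored: S -> id S', S' -> a x | if


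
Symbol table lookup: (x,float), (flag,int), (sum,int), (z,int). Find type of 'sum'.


Lookup 'sum' → type int


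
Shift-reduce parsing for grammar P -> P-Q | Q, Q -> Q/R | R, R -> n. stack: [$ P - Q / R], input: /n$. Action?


handle 'Q/R' on top
Action: reduce (Q -> Q/R)


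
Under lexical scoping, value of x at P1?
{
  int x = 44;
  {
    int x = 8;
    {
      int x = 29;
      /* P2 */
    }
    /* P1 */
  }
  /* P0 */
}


x declared in the same block as P1
x = 8


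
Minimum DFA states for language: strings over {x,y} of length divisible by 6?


Track length mod 6: states 0..5, accept at 0
Minimal DFA: 6 states


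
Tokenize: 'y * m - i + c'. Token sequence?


Scan left to right, longest-match per lexeme
Tokens: ID(y), OP(*), ID(m), OP(-), ID(i), OP(+), ID(c)


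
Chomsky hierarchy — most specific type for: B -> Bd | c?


Left-linear: every RHS is a terminal or one nonterminal followed by a terminal
Classification: Type 3 (Regular)


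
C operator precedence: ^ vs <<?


'<<' is shift (level 8); '^' is bitwise XOR (level 4)
Higher level binds tighter
'<<' has higher precedence than '^'


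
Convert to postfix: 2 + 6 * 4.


* has higher precedence, evaluate 6*4 first
Postfix: 2 6 4 * +


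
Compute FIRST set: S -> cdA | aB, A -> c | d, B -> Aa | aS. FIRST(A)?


Per alternative of A: FIRST(c) = {c}; FIRST(d) = {d}
FIRST(A) = {c, d}


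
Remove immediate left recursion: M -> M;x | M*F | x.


Left-recursive alternatives: M;x, M*F; non-recursive: x
Introduce M': M -> xM', M' -> ;xM' | *FM' | ε


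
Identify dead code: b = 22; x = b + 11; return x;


b is read by x's definition; x is returned
No dead code


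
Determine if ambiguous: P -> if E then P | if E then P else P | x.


dangling else: 'if E then if E then x else x' parses two ways
Ambiguous


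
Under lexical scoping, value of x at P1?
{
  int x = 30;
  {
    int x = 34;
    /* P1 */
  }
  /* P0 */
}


x declared in the same block as P1
x = 34


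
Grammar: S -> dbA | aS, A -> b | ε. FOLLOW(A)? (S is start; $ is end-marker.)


$ ∈ FOLLOW(S). For each A -> αBβ: add FIRST(β)\{ε} to FOLLOW(B); if β nullable, add FOLLOW(A).
FOLLOW(A) = {$}


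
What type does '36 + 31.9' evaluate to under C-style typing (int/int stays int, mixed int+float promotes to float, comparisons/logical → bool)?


Operand types: int + float
Rule: mixed int/float promotes to float; int/int stays int
Result type: float


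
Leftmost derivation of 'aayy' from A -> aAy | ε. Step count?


Derivation: A => aAy => aaAyy => aayy
Steps: 3


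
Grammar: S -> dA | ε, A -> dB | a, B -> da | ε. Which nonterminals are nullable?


A nonterminal is nullable iff some alternative derives ε (directly, or every symbol in it is nullable)
Nullable: {B, S}


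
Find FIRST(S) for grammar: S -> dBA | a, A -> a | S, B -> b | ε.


Per alternative of S: FIRST(dBA) = {d}; FIRST(a) = {a}
FIRST(S) = {a, d}


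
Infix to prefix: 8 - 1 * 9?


'*' binds tighter: tree is (- 8 (* 1 9))
Prefix: - 8 * 1 9


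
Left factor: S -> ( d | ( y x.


Common prefix: '('
Factored: S -> ( S', S' -> d | y x


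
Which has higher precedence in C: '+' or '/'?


'/' is multiplicative (level 10); '+' is additive (level 9)
Higher level binds tighter
'/' has higher precedence than '+'


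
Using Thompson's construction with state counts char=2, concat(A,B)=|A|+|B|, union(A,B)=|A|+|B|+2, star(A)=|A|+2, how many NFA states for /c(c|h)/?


Syntax tree has 3 char leaf(s), 1 union(s), 0 star(s)
chars contribute 3×2 = 6; each union adds +2; each star adds +2
Total: 6 + 2 + 0 = 8 states


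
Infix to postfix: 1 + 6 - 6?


Left to right (same or higher precedence on left)
Postfix: 1 6 + 6 -


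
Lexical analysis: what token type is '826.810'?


Pattern: digits with a decimal point
Type: FLOAT_LITERAL


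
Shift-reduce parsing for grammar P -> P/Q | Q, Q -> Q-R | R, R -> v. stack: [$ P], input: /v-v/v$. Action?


shift '/' to continue P -> P/Q
Action: shift


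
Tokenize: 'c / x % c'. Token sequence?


Scan left to right, longest-match per lexeme
Tokens: ID(c), OP(/), ID(x), OP(%), ID(c)


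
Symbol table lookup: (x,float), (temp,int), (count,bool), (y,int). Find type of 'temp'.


Lookup 'temp' → type int


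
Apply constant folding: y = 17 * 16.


17 * 16 = 272 at compile time
Optimized: y = 272


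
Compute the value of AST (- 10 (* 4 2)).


Evaluate inner: (* 4 2) = 8
Evaluate root: (- 10 8) = 2
Result: 2


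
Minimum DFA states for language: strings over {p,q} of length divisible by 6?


Track length mod 6: states 0..5, accept at 0
Minimal DFA: 6 states


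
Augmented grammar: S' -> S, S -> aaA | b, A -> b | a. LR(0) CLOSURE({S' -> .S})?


Start: S' -> .S
For each item with dot before a nonterminal B, add B -> .γ for every B-production
Closure: [S' -> .S, S -> .aaA, S -> .b]


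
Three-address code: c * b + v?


Break into single-operator statements:
t1 = c * b
t2 = t1 + v


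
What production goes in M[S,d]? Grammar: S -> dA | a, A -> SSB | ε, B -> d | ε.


For [S, d]: 'd' ∈ FIRST(dA)
Entry: S -> dA


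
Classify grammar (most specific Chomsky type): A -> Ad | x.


Left-linear: every RHS is a terminal or one nonterminal followed by a terminal
Classification: Type 3 (Regular)


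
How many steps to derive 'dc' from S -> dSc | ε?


Derivation: S => dSc => dc
Steps: 2


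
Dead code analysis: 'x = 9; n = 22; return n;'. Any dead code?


x is assigned but never read
Dead: 'x = 9'


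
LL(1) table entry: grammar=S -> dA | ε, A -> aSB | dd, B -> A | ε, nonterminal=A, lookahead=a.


For [A, a]: 'a' ∈ FIRST(aSB)
Entry: A -> aSB


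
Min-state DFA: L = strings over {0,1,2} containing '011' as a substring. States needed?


KMP-style automaton: 3 progress states + 1 absorbing accept = 4
Minimal DFA: 4 states


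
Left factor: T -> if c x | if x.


Common prefix: 'if'
Factored: T -> if T', T' -> c x | x


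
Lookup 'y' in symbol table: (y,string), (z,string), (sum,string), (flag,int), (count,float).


Lookup 'y' → type string


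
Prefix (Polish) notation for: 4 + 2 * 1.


'*' binds tighter: tree is (+ 4 (* 2 1))
Prefix: + 4 * 2 1


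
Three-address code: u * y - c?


Break into single-operator statements:
t1 = u * y
t2 = t1 - c


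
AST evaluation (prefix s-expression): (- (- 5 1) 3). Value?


Evaluate inner: (- 5 1) = 4
Evaluate root: (- 4 3) = 1
Result: 1


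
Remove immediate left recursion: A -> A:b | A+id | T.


Left-recursive alternatives: A:b, A+id; non-recursive: T
Introduce A': A -> TA', A' -> :bA' | +idA' | ε


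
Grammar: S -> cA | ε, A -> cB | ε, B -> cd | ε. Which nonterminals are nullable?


A nonterminal is nullable iff some alternative derives ε (directly, or every symbol in it is nullable)
Nullable: {A, B, S}


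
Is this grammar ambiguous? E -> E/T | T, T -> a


precedence layered via separate nonterminal T: deterministic
Unambiguous


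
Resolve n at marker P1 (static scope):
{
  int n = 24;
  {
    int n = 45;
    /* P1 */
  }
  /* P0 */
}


n declared in the same block as P1
n = 45


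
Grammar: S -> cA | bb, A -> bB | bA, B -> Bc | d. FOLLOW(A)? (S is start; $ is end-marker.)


$ ∈ FOLLOW(S). For each A -> αBβ: add FIRST(β)\{ε} to FOLLOW(B); if β nullable, add FOLLOW(A).
FOLLOW(A) = {$}


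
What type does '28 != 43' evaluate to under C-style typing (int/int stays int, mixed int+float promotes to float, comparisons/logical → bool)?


Operand types: int != int
Rule: comparison yields bool
Result type: bool


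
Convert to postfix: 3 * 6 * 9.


Left to right (same or higher precedence on left)
Postfix: 3 6 * 9 *


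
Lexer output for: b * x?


Scan left to right, longest-match per lexeme
Tokens: ID(b), OP(*), ID(x)


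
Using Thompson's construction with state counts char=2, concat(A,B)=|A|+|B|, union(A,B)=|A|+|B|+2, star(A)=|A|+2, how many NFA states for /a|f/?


Syntax tree has 2 char leaf(s), 1 union(s), 0 star(s)
chars contribute 2×2 = 4; each union adds +2; each star adds +2
Total: 4 + 2 + 0 = 6 states


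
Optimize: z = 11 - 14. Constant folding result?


11 - 14 = -3 at compile time
Optimized: z = -3


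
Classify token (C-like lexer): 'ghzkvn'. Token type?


Pattern: letter/underscore followed by alphanumerics, not a keyword
Type: IDENTIFIER


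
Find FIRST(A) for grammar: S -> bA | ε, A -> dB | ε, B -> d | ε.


Per alternative of A: FIRST(dB) = {d}; FIRST(ε) = {ε}
FIRST(A) = {d, ε}


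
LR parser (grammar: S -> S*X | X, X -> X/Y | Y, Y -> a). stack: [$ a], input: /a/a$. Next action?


'a' on top is the handle for Y -> a
Action: reduce (Y -> a)


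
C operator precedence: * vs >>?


'*' is multiplicative (level 10); '>>' is shift (level 8)
Higher level binds tighter
'*' has higher precedence than '>>'


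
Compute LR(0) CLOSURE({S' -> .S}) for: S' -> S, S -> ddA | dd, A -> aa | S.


Start: S' -> .S
For each item with dot before a nonterminal B, add B -> .γ for every B-production
Closure: [S' -> .S, S -> .ddA, S -> .dd]


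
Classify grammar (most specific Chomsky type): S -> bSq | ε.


Single nonterminal LHS, but b^n q^n is not regular
Classification: Type 2 (Context-Free)


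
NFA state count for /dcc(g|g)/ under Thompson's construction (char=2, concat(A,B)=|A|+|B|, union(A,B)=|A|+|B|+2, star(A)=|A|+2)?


Syntax tree has 5 char leaf(s), 1 union(s), 0 star(s)
chars contribute 5×2 = 10; each union adds +2; each star adds +2
Total: 10 + 2 + 0 = 12 states


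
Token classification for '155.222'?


Pattern: digits with a decimal point
Type: FLOAT_LITERAL


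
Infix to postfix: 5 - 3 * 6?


* has higher precedence, evaluate 3*6 first
Postfix: 5 3 6 * -


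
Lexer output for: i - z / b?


Scan left to right, longest-match per lexeme
Tokens: ID(i), OP(-), ID(z), OP(/), ID(b)


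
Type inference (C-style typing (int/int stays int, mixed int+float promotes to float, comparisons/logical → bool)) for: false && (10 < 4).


Operand types: bool && bool
Rule: logical operators take bool operands and yield bool
Result type: bool


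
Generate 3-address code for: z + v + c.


Break into single-operator statements:
t1 = z + v
t2 = t1 + c


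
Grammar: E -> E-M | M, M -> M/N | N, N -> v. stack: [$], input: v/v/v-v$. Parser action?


no handle on stack; shift 'v'
Action: shift


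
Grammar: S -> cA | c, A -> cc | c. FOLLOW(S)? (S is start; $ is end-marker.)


$ ∈ FOLLOW(S). For each A -> αBβ: add FIRST(β)\{ε} to FOLLOW(B); if β nullable, add FOLLOW(A).
FOLLOW(S) = {$}


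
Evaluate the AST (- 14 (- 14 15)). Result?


Evaluate inner: (- 14 15) = -1
Evaluate root: (- 14 -1) = 15
Result: 15


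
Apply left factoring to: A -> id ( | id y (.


Common prefix: 'id'
Factored: A -> id A', A' -> ( | y (


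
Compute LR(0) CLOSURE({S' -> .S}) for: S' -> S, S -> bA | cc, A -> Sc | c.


Start: S' -> .S
For each item with dot before a nonterminal B, add B -> .γ for every B-production
Closure: [S' -> .S, S -> .bA, S -> .cc]


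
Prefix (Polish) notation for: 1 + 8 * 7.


'*' binds tighter: tree is (+ 1 (* 8 7))
Prefix: + 1 * 8 7


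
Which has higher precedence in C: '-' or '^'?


'-' is additive (level 9); '^' is bitwise XOR (level 4)
Higher level binds tighter
'-' has higher precedence than '^'


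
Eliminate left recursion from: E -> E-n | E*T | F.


Left-recursive alternatives: E-n, E*T; non-recursive: F
Introduce E': E -> FE', E' -> -nE' | *TE' | ε


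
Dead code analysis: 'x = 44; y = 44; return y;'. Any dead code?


x is assigned but never read
Dead: 'x = 44'


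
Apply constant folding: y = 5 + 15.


5 + 15 = 20 at compile time
Optimized: y = 20


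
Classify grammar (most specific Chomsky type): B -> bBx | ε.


Single nonterminal LHS, but b^n x^n is not regular
Classification: Type 2 (Context-Free)


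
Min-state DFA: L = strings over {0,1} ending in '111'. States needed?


Track the longest suffix of input matching a prefix of '111': 4 classes (prefixes of length 0..3)
Minimal DFA: 4 states


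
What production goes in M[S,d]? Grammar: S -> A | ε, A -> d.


For [S, d]: 'd' ∈ FIRST(A)
Entry: S -> A


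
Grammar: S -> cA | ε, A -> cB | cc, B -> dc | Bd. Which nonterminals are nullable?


A nonterminal is nullable iff some alternative derives ε (directly, or every symbol in it is nullable)
Nullable: {S}


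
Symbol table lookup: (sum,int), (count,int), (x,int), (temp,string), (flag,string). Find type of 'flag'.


Lookup 'flag' → type string


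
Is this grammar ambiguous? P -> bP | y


right-linear, alternatives start with distinct terminals 'b' vs 'y': unique leftmost derivation
Unambiguous


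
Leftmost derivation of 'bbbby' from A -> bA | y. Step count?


Derivation: A => bA => bbA => bbbA => bbbbA => bbbby
Steps: 5


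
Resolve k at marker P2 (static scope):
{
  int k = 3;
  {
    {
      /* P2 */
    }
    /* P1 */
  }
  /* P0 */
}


P2's block does not declare k; resolves to the enclosing declaration at depth 0
k = 3


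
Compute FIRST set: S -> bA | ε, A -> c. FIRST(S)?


Per alternative of S: FIRST(bA) = {b}; FIRST(ε) = {ε}
FIRST(S) = {b, ε}


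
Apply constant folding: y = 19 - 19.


19 - 19 = 0 at compile time
Optimized: y = 0


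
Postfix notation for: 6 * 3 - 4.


Left to right (same or higher precedence on left)
Postfix: 6 3 * 4 -


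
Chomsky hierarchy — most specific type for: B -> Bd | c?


Left-linear: every RHS is a terminal or one nonterminal followed by a terminal
Classification: Type 3 (Regular)


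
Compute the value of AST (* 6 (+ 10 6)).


Evaluate inner: (+ 10 6) = 16
Evaluate root: (* 6 16) = 96
Result: 96


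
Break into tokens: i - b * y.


Scan left to right, longest-match per lexeme
Tokens: ID(i), OP(-), ID(b), OP(*), ID(y)


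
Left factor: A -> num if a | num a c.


Common prefix: 'num'
Factored: A -> num A', A' -> if a | a c


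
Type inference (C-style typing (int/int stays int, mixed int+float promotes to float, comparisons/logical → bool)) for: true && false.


Operand types: bool && bool
Rule: logical operators take bool operands and yield bool
Result type: bool


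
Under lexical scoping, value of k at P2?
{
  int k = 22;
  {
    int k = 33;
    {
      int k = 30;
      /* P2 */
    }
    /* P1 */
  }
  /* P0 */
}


k declared in the same block as P2
k = 30


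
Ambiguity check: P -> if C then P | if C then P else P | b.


dangling else: 'if C then if C then b else b' parses two ways
Ambiguous


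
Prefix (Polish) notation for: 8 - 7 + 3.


left-to-right (same/higher precedence on left): tree is (+ (- 8 7) 3)
Prefix: + - 8 7 3


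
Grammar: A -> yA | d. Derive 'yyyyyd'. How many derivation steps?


Derivation: A => yA => yyA => yyyA => yyyyA => yyyyyA => yyyyyd
Steps: 6


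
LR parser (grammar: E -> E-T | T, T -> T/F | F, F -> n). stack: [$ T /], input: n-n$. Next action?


no handle; shift 'n'
Action: shift


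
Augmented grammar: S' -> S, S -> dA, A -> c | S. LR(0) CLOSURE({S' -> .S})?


Start: S' -> .S
For each item with dot before a nonterminal B, add B -> .γ for every B-production
Closure: [S' -> .S, S -> .dA]


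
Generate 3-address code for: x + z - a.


Break into single-operator statements:
t1 = x + z
t2 = t1 - a


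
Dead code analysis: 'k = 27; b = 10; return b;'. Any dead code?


k is assigned but never read
Dead: 'k = 27'


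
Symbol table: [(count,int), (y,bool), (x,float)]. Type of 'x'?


Lookup 'x' → type float


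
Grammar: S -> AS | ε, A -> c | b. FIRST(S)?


Per alternative of S: FIRST(AS) = {b, c}; FIRST(ε) = {ε}
FIRST(S) = {b, c, ε}


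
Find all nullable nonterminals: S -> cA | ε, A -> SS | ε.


A nonterminal is nullable iff some alternative derives ε (directly, or every symbol in it is nullable)
Nullable: {A, S}


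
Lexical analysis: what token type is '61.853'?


Pattern: digits with a decimal point
Type: FLOAT_LITERAL


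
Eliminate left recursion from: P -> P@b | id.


Left-recursive alternatives: P@b; non-recursive: id
Introduce P': P -> idP', P' -> @bP' | ε


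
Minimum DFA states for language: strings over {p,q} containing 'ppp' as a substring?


KMP-style automaton: 3 progress states + 1 absorbing accept = 4
Minimal DFA: 4 states


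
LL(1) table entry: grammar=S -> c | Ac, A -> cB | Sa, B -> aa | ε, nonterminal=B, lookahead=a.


For [B, a]: 'a' ∈ FIRST(aa)
Entry: B -> aa


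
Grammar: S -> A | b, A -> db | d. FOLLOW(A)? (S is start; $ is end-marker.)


$ ∈ FOLLOW(S). For each A -> αBβ: add FIRST(β)\{ε} to FOLLOW(B); if β nullable, add FOLLOW(A).
FOLLOW(A) = {$}


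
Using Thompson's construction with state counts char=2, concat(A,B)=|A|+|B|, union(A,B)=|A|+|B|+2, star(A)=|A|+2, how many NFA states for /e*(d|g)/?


Syntax tree has 3 char leaf(s), 1 union(s), 1 star(s)
chars contribute 3×2 = 6; each union adds +2; each star adds +2
Total: 6 + 2 + 2 = 10 states


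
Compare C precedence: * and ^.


'*' is multiplicative (level 10); '^' is bitwise XOR (level 4)
Higher level binds tighter
'*' has higher precedence than '^'


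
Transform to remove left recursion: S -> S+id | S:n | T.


Left-recursive alternatives: S+id, S:n; non-recursive: T
Introduce S': S -> TS', S' -> +idS' | :nS' | ε


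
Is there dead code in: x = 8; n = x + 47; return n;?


x is read by n's definition; n is returned
No dead code


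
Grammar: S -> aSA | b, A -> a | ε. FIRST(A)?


Per alternative of A: FIRST(a) = {a}; FIRST(ε) = {ε}
FIRST(A) = {a, ε}


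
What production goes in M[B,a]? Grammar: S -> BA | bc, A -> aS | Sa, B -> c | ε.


For [B, a]: ε is nullable and 'a' ∈ FOLLOW(B)
Entry: B -> ε


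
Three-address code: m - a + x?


Break into single-operator statements:
t1 = m - a
t2 = t1 + x


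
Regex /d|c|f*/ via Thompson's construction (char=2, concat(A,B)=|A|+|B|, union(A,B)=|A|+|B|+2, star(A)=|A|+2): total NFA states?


Syntax tree has 3 char leaf(s), 2 union(s), 1 star(s)
chars contribute 3×2 = 6; each union adds +2; each star adds +2
Total: 6 + 4 + 2 = 12 states


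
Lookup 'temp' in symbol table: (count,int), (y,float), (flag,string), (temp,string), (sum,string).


Lookup 'temp' → type string


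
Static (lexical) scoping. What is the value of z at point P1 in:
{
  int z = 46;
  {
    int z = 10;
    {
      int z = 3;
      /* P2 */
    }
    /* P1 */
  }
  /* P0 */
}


z declared in the same block as P1
z = 10


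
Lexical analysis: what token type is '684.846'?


Pattern: digits with a decimal point
Type: FLOAT_LITERAL


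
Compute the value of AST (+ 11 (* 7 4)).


Evaluate inner: (* 7 4) = 28
Evaluate root: (+ 11 28) = 39
Result: 39


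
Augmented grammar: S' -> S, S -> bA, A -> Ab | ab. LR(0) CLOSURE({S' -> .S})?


Start: S' -> .S
For each item with dot before a nonterminal B, add B -> .γ for every B-production
Closure: [S' -> .S, S -> .bA]


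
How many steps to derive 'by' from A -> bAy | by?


Derivation: A => by
Steps: 1


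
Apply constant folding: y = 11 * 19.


11 * 19 = 209 at compile time
Optimized: y = 209


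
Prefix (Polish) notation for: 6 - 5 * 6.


'*' binds tighter: tree is (- 6 (* 5 6))
Prefix: - 6 * 5 6


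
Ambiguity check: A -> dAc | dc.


balanced d^n…c^n: each string has a unique parse
Unambiguous


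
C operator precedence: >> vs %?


'%' is multiplicative (level 10); '>>' is shift (level 8)
Higher level binds tighter
'%' has higher precedence than '>>'


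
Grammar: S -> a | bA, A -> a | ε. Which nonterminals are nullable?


A nonterminal is nullable iff some alternative derives ε (directly, or every symbol in it is nullable)
Nullable: {A}


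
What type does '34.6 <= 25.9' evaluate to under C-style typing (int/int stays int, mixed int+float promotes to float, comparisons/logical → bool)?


Operand types: float <= float
Rule: comparison yields bool
Result type: bool


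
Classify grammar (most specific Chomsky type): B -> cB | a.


Right-linear: every RHS is a terminal or a terminal followed by one nonterminal
Classification: Type 3 (Regular)


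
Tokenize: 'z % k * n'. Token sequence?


Scan left to right, longest-match per lexeme
Tokens: ID(z), OP(%), ID(k), OP(*), ID(n)


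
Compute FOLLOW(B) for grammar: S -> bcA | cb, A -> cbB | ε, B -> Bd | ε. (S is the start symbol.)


$ ∈ FOLLOW(S). For each A -> αBβ: add FIRST(β)\{ε} to FOLLOW(B); if β nullable, add FOLLOW(A).
FOLLOW(B) = {$, d}


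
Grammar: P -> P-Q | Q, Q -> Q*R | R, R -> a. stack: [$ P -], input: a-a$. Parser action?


no handle ('P-' is not any RHS); shift 'a'
Action: shift


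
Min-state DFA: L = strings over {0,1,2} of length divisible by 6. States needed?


Track length mod 6: states 0..5, accept at 0
Minimal DFA: 6 states


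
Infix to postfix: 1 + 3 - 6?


Left to right (same or higher precedence on left)
Postfix: 1 3 + 6 -


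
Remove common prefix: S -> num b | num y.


Common prefix: 'num'
Factored: S -> num S', S' -> b | y


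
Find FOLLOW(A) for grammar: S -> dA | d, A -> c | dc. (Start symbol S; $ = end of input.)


$ ∈ FOLLOW(S). For each A -> αBβ: add FIRST(β)\{ε} to FOLLOW(B); if β nullable, add FOLLOW(A).
FOLLOW(A) = {$}


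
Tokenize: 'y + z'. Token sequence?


Scan left to right, longest-match per lexeme
Tokens: ID(y), OP(+), ID(z)


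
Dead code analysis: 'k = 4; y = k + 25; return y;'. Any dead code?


k is read by y's definition; y is returned
No dead code


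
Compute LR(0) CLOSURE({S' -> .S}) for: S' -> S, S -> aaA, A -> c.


Start: S' -> .S
For each item with dot before a nonterminal B, add B -> .γ for every B-production
Closure: [S' -> .S, S -> .aaA]


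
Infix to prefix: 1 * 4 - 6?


left-to-right (same/higher precedence on left): tree is (- (* 1 4) 6)
Prefix: - * 1 4 6


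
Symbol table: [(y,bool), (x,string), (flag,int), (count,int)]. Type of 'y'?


Lookup 'y' → type bool


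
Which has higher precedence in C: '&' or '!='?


'!=' is equality (level 6); '&' is bitwise AND (level 5)
Higher level binds tighter
'!=' has higher precedence than '&'


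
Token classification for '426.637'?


Pattern: digits with a decimal point
Type: FLOAT_LITERAL


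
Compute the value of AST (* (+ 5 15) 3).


Evaluate inner: (+ 5 15) = 20
Evaluate root: (* 20 3) = 60
Result: 60


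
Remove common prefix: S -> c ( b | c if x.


Common prefix: 'c'
Factored: S -> c S', S' -> ( b | if x


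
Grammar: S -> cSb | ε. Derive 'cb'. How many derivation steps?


Derivation: S => cSb => cb
Steps: 2


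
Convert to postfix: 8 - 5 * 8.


* has higher precedence, evaluate 5*8 first
Postfix: 8 5 8 * -


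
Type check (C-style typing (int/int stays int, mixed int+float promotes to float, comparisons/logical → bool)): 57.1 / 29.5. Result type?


Operand types: float / float
Rule: mixed int/float promotes to float; int/int stays int
Result type: float


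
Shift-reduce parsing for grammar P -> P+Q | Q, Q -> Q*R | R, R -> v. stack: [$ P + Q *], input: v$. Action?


no handle; shift 'v'
Action: shift


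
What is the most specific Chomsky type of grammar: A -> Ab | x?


Left-linear: every RHS is a terminal or one nonterminal followed by a terminal
Classification: Type 3 (Regular)


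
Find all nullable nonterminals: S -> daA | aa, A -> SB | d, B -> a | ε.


A nonterminal is nullable iff some alternative derives ε (directly, or every symbol in it is nullable)
Nullable: {B}


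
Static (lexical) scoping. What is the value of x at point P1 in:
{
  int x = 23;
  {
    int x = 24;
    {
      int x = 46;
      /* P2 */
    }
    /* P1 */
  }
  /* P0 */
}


x declared in the same block as P1
x = 24


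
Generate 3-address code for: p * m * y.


Break into single-operator statements:
t1 = p * m
t2 = t1 * y


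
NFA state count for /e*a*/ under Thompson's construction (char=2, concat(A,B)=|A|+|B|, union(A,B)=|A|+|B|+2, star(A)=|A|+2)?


Syntax tree has 2 char leaf(s), 0 union(s), 2 star(s)
chars contribute 2×2 = 4; each union adds +2; each star adds +2
Total: 4 + 0 + 4 = 8 states


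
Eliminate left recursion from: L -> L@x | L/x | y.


Left-recursive alternatives: L@x, L/x; non-recursive: y
Introduce L': L -> yL', L' -> @xL' | /xL' | ε


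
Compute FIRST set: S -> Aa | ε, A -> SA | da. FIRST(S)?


Per alternative of S: FIRST(Aa) = {d}; FIRST(ε) = {ε}
FIRST(S) = {d, ε}


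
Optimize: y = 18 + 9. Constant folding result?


18 + 9 = 27 at compile time
Optimized: y = 27


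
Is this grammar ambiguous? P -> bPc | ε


balanced b^n…c^n: each string has a unique parse
Unambiguous


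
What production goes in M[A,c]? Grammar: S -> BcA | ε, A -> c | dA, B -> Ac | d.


For [A, c]: 'c' ∈ FIRST(c)
Entry: A -> c


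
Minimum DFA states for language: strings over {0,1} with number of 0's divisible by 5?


Track (count of 0) mod 5: states 0..4, accept at 0
Minimal DFA: 5 states


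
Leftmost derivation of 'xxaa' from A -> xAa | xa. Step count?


Derivation: A => xAa => xxaa
Steps: 2


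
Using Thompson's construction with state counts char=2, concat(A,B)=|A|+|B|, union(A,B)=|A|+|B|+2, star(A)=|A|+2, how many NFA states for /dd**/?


Syntax tree has 2 char leaf(s), 0 union(s), 2 star(s)
chars contribute 2×2 = 4; each union adds +2; each star adds +2
Total: 4 + 0 + 4 = 8 states


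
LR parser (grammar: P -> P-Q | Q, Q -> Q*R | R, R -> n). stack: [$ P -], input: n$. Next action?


no handle ('P-' is not any RHS); shift 'n'
Action: shift


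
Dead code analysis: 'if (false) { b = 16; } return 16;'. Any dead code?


condition is constant false, so the whole block is unreachable
Dead: 'if (false) { b = 16; }'


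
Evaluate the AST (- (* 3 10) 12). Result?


Evaluate inner: (* 3 10) = 30
Evaluate root: (- 30 12) = 18
Result: 18


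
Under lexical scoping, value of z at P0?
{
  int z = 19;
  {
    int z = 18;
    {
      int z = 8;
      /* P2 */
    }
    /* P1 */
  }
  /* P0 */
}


z declared in the same block as P0
z = 19


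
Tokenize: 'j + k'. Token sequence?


Scan left to right, longest-match per lexeme
Tokens: ID(j), OP(+), ID(k)


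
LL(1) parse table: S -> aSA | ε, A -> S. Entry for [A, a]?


For [A, a]: 'a' ∈ FIRST(S)
Entry: A -> S


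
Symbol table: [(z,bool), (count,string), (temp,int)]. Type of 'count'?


Lookup 'count' → type string


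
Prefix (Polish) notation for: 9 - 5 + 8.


left-to-right (same/higher precedence on left): tree is (+ (- 9 5) 8)
Prefix: + - 9 5 8


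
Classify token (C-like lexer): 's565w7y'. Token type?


Pattern: letter/underscore followed by alphanumerics, not a keyword
Type: IDENTIFIER


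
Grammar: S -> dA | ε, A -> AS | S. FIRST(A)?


Per alternative of A: FIRST(AS) = {d, ε}; FIRST(S) = {d, ε}
FIRST(A) = {d, ε}


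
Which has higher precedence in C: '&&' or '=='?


'==' is equality (level 6); '&&' is logical AND (level 2)
Higher level binds tighter
'==' has higher precedence than '&&'


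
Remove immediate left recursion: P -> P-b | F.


Left-recursive alternatives: P-b; non-recursive: F
Introduce P': P -> FP', P' -> -bP' | ε


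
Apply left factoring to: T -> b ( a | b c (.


Common prefix: 'b'
Factored: T -> b T', T' -> ( a | c (


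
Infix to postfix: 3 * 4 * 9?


Left to right (same or higher precedence on left)
Postfix: 3 4 * 9 *


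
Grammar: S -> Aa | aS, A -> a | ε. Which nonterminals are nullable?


A nonterminal is nullable iff some alternative derives ε (directly, or every symbol in it is nullable)
Nullable: {A}


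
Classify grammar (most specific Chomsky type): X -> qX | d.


Right-linear: every RHS is a terminal or a terminal followed by one nonterminal
Classification: Type 3 (Regular)


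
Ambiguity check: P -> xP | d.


right-linear, alternatives start with distinct terminals 'x' vs 'd': unique leftmost derivation
Unambiguous


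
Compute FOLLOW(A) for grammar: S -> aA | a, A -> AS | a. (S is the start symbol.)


$ ∈ FOLLOW(S). For each A -> αBβ: add FIRST(β)\{ε} to FOLLOW(B); if β nullable, add FOLLOW(A).
FOLLOW(A) = {$, a}


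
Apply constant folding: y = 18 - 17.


18 - 17 = 1 at compile time
Optimized: y = 1


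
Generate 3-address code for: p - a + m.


Break into single-operator statements:
t1 = p - a
t2 = t1 + m
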